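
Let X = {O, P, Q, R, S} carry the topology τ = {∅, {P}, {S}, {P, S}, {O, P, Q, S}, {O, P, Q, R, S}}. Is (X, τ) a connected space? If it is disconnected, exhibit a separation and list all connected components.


(X, τ) is connected.

Find clopen sets (U ∈ τ with X ∖ U ∈ τ):
  U = ∅, X ∖ U = {O, P, Q, R, S} — both open, so U is clopen.
  U = {O, P, Q, R, S}, X ∖ U = ∅ — both open, so U is clopen.
Only trivial clopens (∅ and X) exist, so (X, τ) is connected.
Compute connected components by grouping points that agree on all clopens:
  component: {O, P, Q, R, S}


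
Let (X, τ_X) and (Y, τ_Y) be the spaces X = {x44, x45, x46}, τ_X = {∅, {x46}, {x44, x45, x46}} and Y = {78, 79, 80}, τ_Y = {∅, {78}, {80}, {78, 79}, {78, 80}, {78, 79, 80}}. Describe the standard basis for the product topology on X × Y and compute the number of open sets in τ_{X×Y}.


Basis B = {∅ × ∅, {x46} × {78}, {x46} × {80}, {x46} × {78, 79}, {x46} × {78, 80}, {x44, x45, x46} × {78}, {x44, x45, x46} × {80}, {x46} × {78, 79, 80}, {x44, x45, x46} × {78, 79}, {x44, x45, x46} × {78, 80}, {x44, x45, x46} × {78, 79, 80}}; |τ_{X×Y}| = 18.

Enumerate products U × V with U ∈ τ_X, V ∈ τ_Y (deduplicated):
  ∅ × ∅ = {} (∅)
  {x46} × {78} = {(x46,78)}
  {x46} × {80} = {(x46,80)}
  {x46} × {78, 79} = {(x46,78), (x46,79)}
  {x46} × {78, 80} = {(x46,78), (x46,80)}
  {x44, x45, x46} × {78} = {(x44,78), (x45,78), (x46,78)}
  {x44, x45, x46} × {80} = {(x44,80), (x45,80), (x46,80)}
  {x46} × {78, 79, 80} = {(x46,78), (x46,79), (x46,80)}
  {x44, x45, x46} × {78, 79} = {(x44,78), (x44,79), (x45,78), (x45,79), (x46,78), (x46,79)}
  {x44, x45, x46} × {78, 80} = {(x44,78), (x44,80), (x45,78), (x45,80), (x46,78), (x46,80)}
  {x44, x45, x46} × {78, 79, 80} = {(x44,78), (x44,79), (x44,80), (x45,78), (x45,79), (x45,80), (x46,78), (x46,79), (x46,80)}
These 11 distinct sets form the basis B.
Close under arbitrary unions to get τ_{X×Y}; counting gives |τ_{X×Y}| = 18.


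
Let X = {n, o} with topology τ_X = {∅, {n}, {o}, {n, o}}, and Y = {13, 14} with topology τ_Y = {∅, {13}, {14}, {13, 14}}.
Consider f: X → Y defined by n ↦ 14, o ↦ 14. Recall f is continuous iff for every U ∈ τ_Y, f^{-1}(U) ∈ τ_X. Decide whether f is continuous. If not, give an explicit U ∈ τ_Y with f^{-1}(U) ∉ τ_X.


f IS continuous.

Compute f^{-1}(U) for each U ∈ τ_Y:
  U = ∅: f^{-1}(U) = ∅ ∈ τ_X ✓.
  U = {13}: f^{-1}(U) = ∅ ∈ τ_X ✓.
  U = {14}: f^{-1}(U) = {n, o} ∈ τ_X ✓.
  U = {13, 14}: f^{-1}(U) = {n, o} ∈ τ_X ✓.
Every preimage lies in τ_X, so f IS continuous.


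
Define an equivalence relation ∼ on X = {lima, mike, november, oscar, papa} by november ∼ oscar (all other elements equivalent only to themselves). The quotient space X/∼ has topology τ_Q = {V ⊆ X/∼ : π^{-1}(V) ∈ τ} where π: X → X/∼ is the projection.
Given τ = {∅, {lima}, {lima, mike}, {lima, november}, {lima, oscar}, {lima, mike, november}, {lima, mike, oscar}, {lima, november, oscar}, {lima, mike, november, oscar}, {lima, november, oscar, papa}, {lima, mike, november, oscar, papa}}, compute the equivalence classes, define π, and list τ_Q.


X/∼ = {[lima], [mike], [november=oscar], [papa]}; |τ_Q| = 7.

Equivalence classes: [lima], [mike], [november=oscar], [papa].
Quotient map π: X → X/∼ sends lima ↦ [lima], mike ↦ [mike], november ↦ [november=oscar], oscar ↦ [november=oscar], papa ↦ [papa].
For each subset V ⊆ X/∼, compute π^{-1}(V) ⊆ X and check whether π^{-1}(V) ∈ τ. V is open in τ_Q iff π^{-1}(V) ∈ τ.
  V = {}: π^{-1}(V) = ∅ ∈ τ ✓.
  V = {[lima]}: π^{-1}(V) = {lima} ∈ τ ✓.
  V = {[mike]}: π^{-1}(V) = {mike} ∉ τ ✗.
  V = {[lima], [mike]}: π^{-1}(V) = {lima, mike} ∈ τ ✓.
  V = {[november=oscar]}: π^{-1}(V) = {november, oscar} ∉ τ ✗.
  V = {[lima], [november=oscar]}: π^{-1}(V) = {lima, november, oscar} ∈ τ ✓.
  V = {[mike], [november=oscar]}: π^{-1}(V) = {mike, november, oscar} ∉ τ ✗.
  V = {[lima], [mike], [november=oscar]}: π^{-1}(V) = {lima, mike, november, oscar} ∈ τ ✓.
  V = {[papa]}: π^{-1}(V) = {papa} ∉ τ ✗.
  V = {[lima], [papa]}: π^{-1}(V) = {lima, papa} ∉ τ ✗.
  V = {[mike], [papa]}: π^{-1}(V) = {mike, papa} ∉ τ ✗.
  V = {[lima], [mike], [papa]}: π^{-1}(V) = {lima, mike, papa} ∉ τ ✗.
  V = {[november=oscar], [papa]}: π^{-1}(V) = {november, oscar, papa} ∉ τ ✗.
  V = {[lima], [november=oscar], [papa]}: π^{-1}(V) = {lima, november, oscar, papa} ∈ τ ✓.
  V = {[mike], [november=oscar], [papa]}: π^{-1}(V) = {mike, november, oscar, papa} ∉ τ ✗.
  V = {[lima], [mike], [november=oscar], [papa]}: π^{-1}(V) = {lima, mike, november, oscar, papa} ∈ τ ✓.
Open sets in the quotient: τ_Q = {{}, {[lima]}, {[lima], [mike]}, {[lima], [november=oscar]}, {[lima], [mike], [november=oscar]}, {[lima], [november=oscar], [papa]}, {[lima], [mike], [november=oscar], [papa]}} (7 elements).


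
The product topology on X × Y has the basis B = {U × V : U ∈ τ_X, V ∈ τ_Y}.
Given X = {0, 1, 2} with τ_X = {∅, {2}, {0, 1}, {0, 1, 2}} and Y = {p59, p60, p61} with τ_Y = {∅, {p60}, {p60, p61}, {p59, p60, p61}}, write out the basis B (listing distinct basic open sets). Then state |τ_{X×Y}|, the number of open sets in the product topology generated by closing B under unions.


Basis B = {∅ × ∅, {2} × {p60}, {0, 1} × {p60}, {2} × {p60, p61}, {0, 1, 2} × {p60}, {2} × {p59, p60, p61}, {0, 1} × {p60, p61}, {0, 1} × {p59, p60, p61}, {0, 1, 2} × {p60, p61}, {0, 1, 2} × {p59, p60, p61}}; |τ_{X×Y}| = 16.

Enumerate products U × V with U ∈ τ_X, V ∈ τ_Y (deduplicated):
  ∅ × ∅ = {} (∅)
  {2} × {p60} = {(2,p60)}
  {0, 1} × {p60} = {(0,p60), (1,p60)}
  {2} × {p60, p61} = {(2,p60), (2,p61)}
  {0, 1, 2} × {p60} = {(0,p60), (1,p60), (2,p60)}
  {2} × {p59, p60, p61} = {(2,p59), (2,p60), (2,p61)}
  {0, 1} × {p60, p61} = {(0,p60), (0,p61), (1,p60), (1,p61)}
  {0, 1} × {p59, p60, p61} = {(0,p59), (0,p60), (0,p61), (1,p59), (1,p60), (1,p61)}
  {0, 1, 2} × {p60, p61} = {(0,p60), (0,p61), (1,p60), (1,p61), (2,p60), (2,p61)}
  {0, 1, 2} × {p59, p60, p61} = {(0,p59), (0,p60), (0,p61), (1,p59), (1,p60), (1,p61), (2,p59), (2,p60), (2,p61)}
These 10 distinct sets form the basis B.
Close under arbitrary unions to get τ_{X×Y}; counting gives |τ_{X×Y}| = 16.


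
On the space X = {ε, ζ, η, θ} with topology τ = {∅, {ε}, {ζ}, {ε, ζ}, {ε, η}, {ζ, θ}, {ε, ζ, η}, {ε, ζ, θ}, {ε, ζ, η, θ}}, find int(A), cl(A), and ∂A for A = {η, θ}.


int(A) = ∅, cl(A) = {η, θ}, ∂A = {η, θ}.

Closed sets in (X, τ) are complements of opens:
  closed(X, τ) = {∅, {η}, {θ}, {ε, η}, {ζ, θ}, {η, θ}, {ε, η, θ}, {ζ, η, θ}, {ε, ζ, η, θ}}.
int(A) = ⋃ {U ∈ τ : U ⊆ A}. Opens contained in A: ∅.
Taking the union of these: int(A) = ∅.
cl(A) = ⋂ {C closed : A ⊆ C}. Closed sets containing A: {η, θ}, {ε, η, θ}, {ζ, η, θ}, {ε, ζ, η, θ}.
Intersecting these: cl(A) = {η, θ}.
∂A = cl(A) ∖ int(A) = {η, θ} ∖ ∅ = {η, θ}.


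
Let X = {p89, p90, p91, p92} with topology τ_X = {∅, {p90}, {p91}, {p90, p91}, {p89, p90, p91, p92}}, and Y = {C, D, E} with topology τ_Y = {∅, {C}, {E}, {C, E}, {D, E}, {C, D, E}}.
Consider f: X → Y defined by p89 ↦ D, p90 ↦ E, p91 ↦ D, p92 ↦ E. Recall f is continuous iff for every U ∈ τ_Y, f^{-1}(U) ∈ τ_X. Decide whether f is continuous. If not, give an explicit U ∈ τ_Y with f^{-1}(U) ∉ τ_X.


f is NOT continuous.

Compute f^{-1}(U) for each U ∈ τ_Y:
  U = ∅: f^{-1}(U) = ∅ ∈ τ_X ✓.
  U = {C}: f^{-1}(U) = ∅ ∈ τ_X ✓.
  U = {E}: f^{-1}(U) = {p90, p92} ∉ τ_X ✗.
  U = {C, E}: f^{-1}(U) = {p90, p92} ∉ τ_X ✗.
  U = {D, E}: f^{-1}(U) = {p89, p90, p91, p92} ∈ τ_X ✓.
  U = {C, D, E}: f^{-1}(U) = {p89, p90, p91, p92} ∈ τ_X ✓.
Found U = {E} with f^{-1}(U) = {p90, p92} not in τ_X. Therefore f is NOT continuous.


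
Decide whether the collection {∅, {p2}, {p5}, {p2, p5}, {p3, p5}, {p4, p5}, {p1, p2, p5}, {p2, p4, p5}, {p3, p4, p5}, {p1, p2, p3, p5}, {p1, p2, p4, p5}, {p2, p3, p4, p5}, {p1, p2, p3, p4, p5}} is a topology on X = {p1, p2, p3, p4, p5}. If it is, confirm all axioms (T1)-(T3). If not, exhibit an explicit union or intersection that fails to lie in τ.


τ is NOT a topology on X.

Axiom (T1): ∅ ∈ τ? Yes; X ∈ τ? Yes.
Axiom (T2/T3): check pairwise unions and intersections of members of τ.
Counterexample for (T2): {p2} ∪ {p3, p5} = {p2, p3, p5} ∉ τ. Therefore τ is NOT a topology.


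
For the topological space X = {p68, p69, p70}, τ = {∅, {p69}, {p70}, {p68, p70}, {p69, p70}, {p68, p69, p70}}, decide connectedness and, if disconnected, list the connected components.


(X, τ) is disconnected; components = [{p69}, {p68, p70}].

Find clopen sets (U ∈ τ with X ∖ U ∈ τ):
  U = ∅, X ∖ U = {p68, p69, p70} — both open, so U is clopen.
  U = {p69}, X ∖ U = {p68, p70} — both open, so U is clopen.
  U = {p68, p70}, X ∖ U = {p69} — both open, so U is clopen.
  U = {p68, p69, p70}, X ∖ U = ∅ — both open, so U is clopen.
Nontrivial clopen(s) exist: e.g. {p68, p70}. So (X, τ) is disconnected.
Compute connected components by grouping points that agree on all clopens:
  component: {p69}
  component: {p68, p70}


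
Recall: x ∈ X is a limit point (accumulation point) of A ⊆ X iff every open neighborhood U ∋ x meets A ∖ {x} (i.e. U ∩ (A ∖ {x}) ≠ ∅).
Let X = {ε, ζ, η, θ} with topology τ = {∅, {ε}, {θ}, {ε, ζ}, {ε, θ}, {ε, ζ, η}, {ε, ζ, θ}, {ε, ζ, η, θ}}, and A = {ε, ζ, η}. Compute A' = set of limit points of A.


A' = {ζ, η}

For each x ∈ X, list the open sets U ∈ τ with x ∈ U, then check whether U ∩ (A ∖ {x}) ≠ ∅ for every such U.
  x = ε: open {ε} ∋ x has {ε} ∩ (A ∖ {ε}) = ∅, so x is NOT a limit point.
  x = ζ: opens ∋ x are {ε, ζ}, {ε, ζ, η}, {ε, ζ, θ}, {ε, ζ, η, θ}; each meets A ∖ {ζ}, so x IS a limit point.
  x = η: opens ∋ x are {ε, ζ, η}, {ε, ζ, η, θ}; each meets A ∖ {η}, so x IS a limit point.
  x = θ: open {θ} ∋ x has {θ} ∩ (A ∖ {θ}) = ∅, so x is NOT a limit point.
Collecting: A' = {ζ, η}.


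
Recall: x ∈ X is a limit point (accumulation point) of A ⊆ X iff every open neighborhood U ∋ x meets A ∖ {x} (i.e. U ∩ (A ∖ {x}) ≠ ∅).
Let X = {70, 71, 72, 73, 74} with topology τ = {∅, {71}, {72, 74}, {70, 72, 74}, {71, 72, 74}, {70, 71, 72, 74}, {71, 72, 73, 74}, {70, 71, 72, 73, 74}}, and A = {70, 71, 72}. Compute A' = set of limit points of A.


A' = {70, 73, 74}

For each x ∈ X, list the open sets U ∈ τ with x ∈ U, then check whether U ∩ (A ∖ {x}) ≠ ∅ for every such U.
  x = 70: opens ∋ x are {70, 72, 74}, {70, 71, 72, 74}, {70, 71, 72, 73, 74}; each meets A ∖ {70}, so x IS a limit point.
  x = 71: open {71} ∋ x has {71} ∩ (A ∖ {71}) = ∅, so x is NOT a limit point.
  x = 72: open {72, 74} ∋ x has {72, 74} ∩ (A ∖ {72}) = ∅, so x is NOT a limit point.
  x = 73: opens ∋ x are {71, 72, 73, 74}, {70, 71, 72, 73, 74}; each meets A ∖ {73}, so x IS a limit point.
  x = 74: opens ∋ x are {72, 74}, {70, 72, 74}, {71, 72, 74}, {70, 71, 72, 74}, {71, 72, 73, 74}, {70, 71, 72, 73, 74}; each meets A ∖ {74}, so x IS a limit point.
Collecting: A' = {70, 73, 74}.


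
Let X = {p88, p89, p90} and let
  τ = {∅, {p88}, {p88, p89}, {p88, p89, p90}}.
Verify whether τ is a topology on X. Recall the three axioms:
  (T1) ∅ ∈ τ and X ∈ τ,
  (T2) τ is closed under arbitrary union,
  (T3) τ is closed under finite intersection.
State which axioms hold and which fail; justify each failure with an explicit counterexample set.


τ IS a topology on X.

Axiom (T1): ∅ ∈ τ? Yes; X ∈ τ? Yes.
Axiom (T2/T3): check pairwise unions and intersections of members of τ.
All pairwise intersections and unions checked — each lies in τ. Therefore τ satisfies (T1), (T2), (T3): it IS a topology on X.


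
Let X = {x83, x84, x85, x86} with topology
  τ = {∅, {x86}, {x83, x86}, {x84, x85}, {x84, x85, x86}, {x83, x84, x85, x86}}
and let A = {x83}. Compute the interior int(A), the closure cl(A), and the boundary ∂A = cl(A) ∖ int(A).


int(A) = ∅, cl(A) = {x83}, ∂A = {x83}.

Closed sets in (X, τ) are complements of opens:
  closed(X, τ) = {∅, {x83}, {x83, x86}, {x84, x85}, {x83, x84, x85}, {x83, x84, x85, x86}}.
int(A) = ⋃ {U ∈ τ : U ⊆ A}. Opens contained in A: ∅.
Taking the union of these: int(A) = ∅.
cl(A) = ⋂ {C closed : A ⊆ C}. Closed sets containing A: {x83}, {x83, x86}, {x83, x84, x85}, {x83, x84, x85, x86}.
Intersecting these: cl(A) = {x83}.
∂A = cl(A) ∖ int(A) = {x83} ∖ ∅ = {x83}.


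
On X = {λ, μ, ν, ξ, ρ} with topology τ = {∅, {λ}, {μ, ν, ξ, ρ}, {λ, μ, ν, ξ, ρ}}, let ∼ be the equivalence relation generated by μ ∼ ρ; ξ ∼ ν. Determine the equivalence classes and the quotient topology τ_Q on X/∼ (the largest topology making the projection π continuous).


X/∼ = {[λ], [μ=ρ], [ν=ξ]}; |τ_Q| = 4.

Equivalence classes: [λ], [μ=ρ], [ν=ξ].
Quotient map π: X → X/∼ sends λ ↦ [λ], μ ↦ [μ=ρ], ν ↦ [ν=ξ], ξ ↦ [ν=ξ], ρ ↦ [μ=ρ].
For each subset V ⊆ X/∼, compute π^{-1}(V) ⊆ X and check whether π^{-1}(V) ∈ τ. V is open in τ_Q iff π^{-1}(V) ∈ τ.
  V = {}: π^{-1}(V) = ∅ ∈ τ ✓.
  V = {[λ]}: π^{-1}(V) = {λ} ∈ τ ✓.
  V = {[μ=ρ]}: π^{-1}(V) = {μ, ρ} ∉ τ ✗.
  V = {[λ], [μ=ρ]}: π^{-1}(V) = {λ, μ, ρ} ∉ τ ✗.
  V = {[ν=ξ]}: π^{-1}(V) = {ν, ξ} ∉ τ ✗.
  V = {[λ], [ν=ξ]}: π^{-1}(V) = {λ, ν, ξ} ∉ τ ✗.
  V = {[μ=ρ], [ν=ξ]}: π^{-1}(V) = {μ, ν, ξ, ρ} ∈ τ ✓.
  V = {[λ], [μ=ρ], [ν=ξ]}: π^{-1}(V) = {λ, μ, ν, ξ, ρ} ∈ τ ✓.
Open sets in the quotient: τ_Q = {{}, {[λ]}, {[μ=ρ], [ν=ξ]}, {[λ], [μ=ρ], [ν=ξ]}} (4 elements).


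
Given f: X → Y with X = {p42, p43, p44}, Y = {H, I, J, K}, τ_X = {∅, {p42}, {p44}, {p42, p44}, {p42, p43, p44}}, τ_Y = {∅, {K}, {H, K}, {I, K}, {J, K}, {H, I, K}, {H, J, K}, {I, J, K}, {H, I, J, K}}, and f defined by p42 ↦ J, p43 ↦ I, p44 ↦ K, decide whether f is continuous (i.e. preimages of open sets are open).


f is NOT continuous.

Compute f^{-1}(U) for each U ∈ τ_Y:
  U = ∅: f^{-1}(U) = ∅ ∈ τ_X ✓.
  U = {K}: f^{-1}(U) = {p44} ∈ τ_X ✓.
  U = {H, K}: f^{-1}(U) = {p44} ∈ τ_X ✓.
  U = {I, K}: f^{-1}(U) = {p43, p44} ∉ τ_X ✗.
  U = {J, K}: f^{-1}(U) = {p42, p44} ∈ τ_X ✓.
  U = {H, I, K}: f^{-1}(U) = {p43, p44} ∉ τ_X ✗.
  U = {H, J, K}: f^{-1}(U) = {p42, p44} ∈ τ_X ✓.
  U = {I, J, K}: f^{-1}(U) = {p42, p43, p44} ∈ τ_X ✓.
  U = {H, I, J, K}: f^{-1}(U) = {p42, p43, p44} ∈ τ_X ✓.
Found U = {I, K} with f^{-1}(U) = {p43, p44} not in τ_X. Therefore f is NOT continuous.


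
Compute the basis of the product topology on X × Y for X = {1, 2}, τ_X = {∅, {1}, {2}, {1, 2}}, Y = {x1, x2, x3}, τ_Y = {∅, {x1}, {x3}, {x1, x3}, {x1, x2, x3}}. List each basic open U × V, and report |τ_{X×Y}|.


Basis B = {∅ × ∅, {1} × {x1}, {1} × {x3}, {2} × {x1}, {2} × {x3}, {1} × {x1, x3}, {1, 2} × {x1}, {1, 2} × {x3}, {2} × {x1, x3}, {1} × {x1, x2, x3}, {2} × {x1, x2, x3}, {1, 2} × {x1, x3}, {1, 2} × {x1, x2, x3}}; |τ_{X×Y}| = 25.

Enumerate products U × V with U ∈ τ_X, V ∈ τ_Y (deduplicated):
  ∅ × ∅ = {} (∅)
  {1} × {x1} = {(1,x1)}
  {1} × {x3} = {(1,x3)}
  {2} × {x1} = {(2,x1)}
  {2} × {x3} = {(2,x3)}
  {1} × {x1, x3} = {(1,x1), (1,x3)}
  {1, 2} × {x1} = {(1,x1), (2,x1)}
  {1, 2} × {x3} = {(1,x3), (2,x3)}
  {2} × {x1, x3} = {(2,x1), (2,x3)}
  {1} × {x1, x2, x3} = {(1,x1), (1,x2), (1,x3)}
  {2} × {x1, x2, x3} = {(2,x1), (2,x2), (2,x3)}
  {1, 2} × {x1, x3} = {(1,x1), (1,x3), (2,x1), (2,x3)}
  {1, 2} × {x1, x2, x3} = {(1,x1), (1,x2), (1,x3), (2,x1), (2,x2), (2,x3)}
These 13 distinct sets form the basis B.
Close under arbitrary unions to get τ_{X×Y}; counting gives |τ_{X×Y}| = 25.


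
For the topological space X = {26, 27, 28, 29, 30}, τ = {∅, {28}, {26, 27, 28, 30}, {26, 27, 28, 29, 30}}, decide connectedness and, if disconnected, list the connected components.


(X, τ) is connected.

Find clopen sets (U ∈ τ with X ∖ U ∈ τ):
  U = ∅, X ∖ U = {26, 27, 28, 29, 30} — both open, so U is clopen.
  U = {26, 27, 28, 29, 30}, X ∖ U = ∅ — both open, so U is clopen.
Only trivial clopens (∅ and X) exist, so (X, τ) is connected.
Compute connected components by grouping points that agree on all clopens:
  component: {26, 27, 28, 29, 30}


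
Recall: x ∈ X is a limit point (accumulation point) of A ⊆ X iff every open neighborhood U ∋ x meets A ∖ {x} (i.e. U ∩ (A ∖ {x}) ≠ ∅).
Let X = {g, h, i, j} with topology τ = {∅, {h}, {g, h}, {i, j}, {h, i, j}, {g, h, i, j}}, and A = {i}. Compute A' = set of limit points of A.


A' = {j}

For each x ∈ X, list the open sets U ∈ τ with x ∈ U, then check whether U ∩ (A ∖ {x}) ≠ ∅ for every such U.
  x = g: open {g, h} ∋ x has {g, h} ∩ (A ∖ {g}) = ∅, so x is NOT a limit point.
  x = h: open {h} ∋ x has {h} ∩ (A ∖ {h}) = ∅, so x is NOT a limit point.
  x = i: open {i, j} ∋ x has {i, j} ∩ (A ∖ {i}) = ∅, so x is NOT a limit point.
  x = j: opens ∋ x are {i, j}, {h, i, j}, {g, h, i, j}; each meets A ∖ {j}, so x IS a limit point.
Collecting: A' = {j}.


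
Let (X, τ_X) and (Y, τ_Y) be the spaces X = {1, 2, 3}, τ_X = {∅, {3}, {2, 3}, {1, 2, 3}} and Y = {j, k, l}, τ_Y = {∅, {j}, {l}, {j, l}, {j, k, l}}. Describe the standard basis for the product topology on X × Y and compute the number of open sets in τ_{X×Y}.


Basis B = {∅ × ∅, {3} × {j}, {3} × {l}, {2, 3} × {j}, {2, 3} × {l}, {3} × {j, l}, {1, 2, 3} × {j}, {1, 2, 3} × {l}, {3} × {j, k, l}, {2, 3} × {j, l}, {1, 2, 3} × {j, l}, {2, 3} × {j, k, l}, {1, 2, 3} × {j, k, l}}; |τ_{X×Y}| = 30.

Enumerate products U × V with U ∈ τ_X, V ∈ τ_Y (deduplicated):
  ∅ × ∅ = {} (∅)
  {3} × {j} = {(3,j)}
  {3} × {l} = {(3,l)}
  {2, 3} × {j} = {(2,j), (3,j)}
  {2, 3} × {l} = {(2,l), (3,l)}
  {3} × {j, l} = {(3,j), (3,l)}
  {1, 2, 3} × {j} = {(1,j), (2,j), (3,j)}
  {1, 2, 3} × {l} = {(1,l), (2,l), (3,l)}
  {3} × {j, k, l} = {(3,j), (3,k), (3,l)}
  {2, 3} × {j, l} = {(2,j), (2,l), (3,j), (3,l)}
  {1, 2, 3} × {j, l} = {(1,j), (1,l), (2,j), (2,l), (3,j), (3,l)}
  {2, 3} × {j, k, l} = {(2,j), (2,k), (2,l), (3,j), (3,k), (3,l)}
  {1, 2, 3} × {j, k, l} = {(1,j), (1,k), (1,l), (2,j), (2,k), (2,l), (3,j), (3,k), (3,l)}
These 13 distinct sets form the basis B.
Close under arbitrary unions to get τ_{X×Y}; counting gives |τ_{X×Y}| = 30.


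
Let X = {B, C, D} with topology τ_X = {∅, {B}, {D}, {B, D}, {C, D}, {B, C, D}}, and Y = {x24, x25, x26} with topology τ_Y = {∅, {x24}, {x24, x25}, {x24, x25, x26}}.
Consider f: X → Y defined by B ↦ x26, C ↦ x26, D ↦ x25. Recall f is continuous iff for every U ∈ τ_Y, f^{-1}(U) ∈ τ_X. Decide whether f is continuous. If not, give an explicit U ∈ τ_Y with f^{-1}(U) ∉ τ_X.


f IS continuous.

Compute f^{-1}(U) for each U ∈ τ_Y:
  U = ∅: f^{-1}(U) = ∅ ∈ τ_X ✓.
  U = {x24}: f^{-1}(U) = ∅ ∈ τ_X ✓.
  U = {x24, x25}: f^{-1}(U) = {D} ∈ τ_X ✓.
  U = {x24, x25, x26}: f^{-1}(U) = {B, C, D} ∈ τ_X ✓.
Every preimage lies in τ_X, so f IS continuous.


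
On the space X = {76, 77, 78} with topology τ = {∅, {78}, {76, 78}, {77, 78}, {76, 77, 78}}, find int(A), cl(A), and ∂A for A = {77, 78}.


int(A) = {77, 78}, cl(A) = {76, 77, 78}, ∂A = {76}.

Closed sets in (X, τ) are complements of opens:
  closed(X, τ) = {∅, {76}, {77}, {76, 77}, {76, 77, 78}}.
int(A) = ⋃ {U ∈ τ : U ⊆ A}. Opens contained in A: ∅, {78}, {77, 78}.
Taking the union of these: int(A) = {77, 78}.
cl(A) = ⋂ {C closed : A ⊆ C}. Closed sets containing A: {76, 77, 78}.
Intersecting these: cl(A) = {76, 77, 78}.
∂A = cl(A) ∖ int(A) = {76, 77, 78} ∖ {77, 78} = {76}.


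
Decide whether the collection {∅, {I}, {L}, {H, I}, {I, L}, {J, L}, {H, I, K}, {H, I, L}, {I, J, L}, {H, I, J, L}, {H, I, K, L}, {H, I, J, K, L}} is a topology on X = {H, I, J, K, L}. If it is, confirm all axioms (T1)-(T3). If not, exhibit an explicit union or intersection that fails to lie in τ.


τ IS a topology on X.

Axiom (T1): ∅ ∈ τ? Yes; X ∈ τ? Yes.
Axiom (T2/T3): check pairwise unions and intersections of members of τ.
All pairwise intersections and unions checked — each lies in τ. Therefore τ satisfies (T1), (T2), (T3): it IS a topology on X.


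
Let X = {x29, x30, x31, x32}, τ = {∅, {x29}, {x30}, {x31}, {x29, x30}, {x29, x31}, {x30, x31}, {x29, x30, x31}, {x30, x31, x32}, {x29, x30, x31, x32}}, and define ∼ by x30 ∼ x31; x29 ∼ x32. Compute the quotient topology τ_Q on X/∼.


X/∼ = {[x29=x32], [x30=x31]}; |τ_Q| = 3.

Equivalence classes: [x29=x32], [x30=x31].
Quotient map π: X → X/∼ sends x29 ↦ [x29=x32], x30 ↦ [x30=x31], x31 ↦ [x30=x31], x32 ↦ [x29=x32].
For each subset V ⊆ X/∼, compute π^{-1}(V) ⊆ X and check whether π^{-1}(V) ∈ τ. V is open in τ_Q iff π^{-1}(V) ∈ τ.
  V = {}: π^{-1}(V) = ∅ ∈ τ ✓.
  V = {[x29=x32]}: π^{-1}(V) = {x29, x32} ∉ τ ✗.
  V = {[x30=x31]}: π^{-1}(V) = {x30, x31} ∈ τ ✓.
  V = {[x29=x32], [x30=x31]}: π^{-1}(V) = {x29, x30, x31, x32} ∈ τ ✓.
Open sets in the quotient: τ_Q = {{}, {[x30=x31]}, {[x29=x32], [x30=x31]}} (3 elements).


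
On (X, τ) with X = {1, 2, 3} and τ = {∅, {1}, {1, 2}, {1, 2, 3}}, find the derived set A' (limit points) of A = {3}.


A' = ∅

For each x ∈ X, list the open sets U ∈ τ with x ∈ U, then check whether U ∩ (A ∖ {x}) ≠ ∅ for every such U.
  x = 1: open {1} ∋ x has {1} ∩ (A ∖ {1}) = ∅, so x is NOT a limit point.
  x = 2: open {1, 2} ∋ x has {1, 2} ∩ (A ∖ {2}) = ∅, so x is NOT a limit point.
  x = 3: open {1, 2, 3} ∋ x has {1, 2, 3} ∩ (A ∖ {3}) = ∅, so x is NOT a limit point.
Collecting: A' = ∅.


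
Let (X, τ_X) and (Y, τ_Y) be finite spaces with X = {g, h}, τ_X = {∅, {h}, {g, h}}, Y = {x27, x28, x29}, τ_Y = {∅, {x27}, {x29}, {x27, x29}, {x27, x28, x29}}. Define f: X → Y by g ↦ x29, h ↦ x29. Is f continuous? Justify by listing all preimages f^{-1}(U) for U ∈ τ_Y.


f IS continuous.

Compute f^{-1}(U) for each U ∈ τ_Y:
  U = ∅: f^{-1}(U) = ∅ ∈ τ_X ✓.
  U = {x27}: f^{-1}(U) = ∅ ∈ τ_X ✓.
  U = {x29}: f^{-1}(U) = {g, h} ∈ τ_X ✓.
  U = {x27, x29}: f^{-1}(U) = {g, h} ∈ τ_X ✓.
  U = {x27, x28, x29}: f^{-1}(U) = {g, h} ∈ τ_X ✓.
Every preimage lies in τ_X, so f IS continuous.


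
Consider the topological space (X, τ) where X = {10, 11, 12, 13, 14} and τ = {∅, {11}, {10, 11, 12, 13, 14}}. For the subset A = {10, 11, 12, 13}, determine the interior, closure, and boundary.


int(A) = {11}, cl(A) = {10, 11, 12, 13, 14}, ∂A = {10, 12, 13, 14}.

Closed sets in (X, τ) are complements of opens:
  closed(X, τ) = {∅, {10, 12, 13, 14}, {10, 11, 12, 13, 14}}.
int(A) = ⋃ {U ∈ τ : U ⊆ A}. Opens contained in A: ∅, {11}.
Taking the union of these: int(A) = {11}.
cl(A) = ⋂ {C closed : A ⊆ C}. Closed sets containing A: {10, 11, 12, 13, 14}.
Intersecting these: cl(A) = {10, 11, 12, 13, 14}.
∂A = cl(A) ∖ int(A) = {10, 11, 12, 13, 14} ∖ {11} = {10, 12, 13, 14}.


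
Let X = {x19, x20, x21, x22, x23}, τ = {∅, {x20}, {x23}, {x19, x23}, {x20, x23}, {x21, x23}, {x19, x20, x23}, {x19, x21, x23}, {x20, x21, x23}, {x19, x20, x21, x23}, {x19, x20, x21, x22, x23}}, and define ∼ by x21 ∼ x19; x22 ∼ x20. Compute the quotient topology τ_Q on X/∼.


X/∼ = {[x19=x21], [x20=x22], [x23]}; |τ_Q| = 4.

Equivalence classes: [x19=x21], [x20=x22], [x23].
Quotient map π: X → X/∼ sends x19 ↦ [x19=x21], x20 ↦ [x20=x22], x21 ↦ [x19=x21], x22 ↦ [x20=x22], x23 ↦ [x23].
For each subset V ⊆ X/∼, compute π^{-1}(V) ⊆ X and check whether π^{-1}(V) ∈ τ. V is open in τ_Q iff π^{-1}(V) ∈ τ.
  V = {}: π^{-1}(V) = ∅ ∈ τ ✓.
  V = {[x19=x21]}: π^{-1}(V) = {x19, x21} ∉ τ ✗.
  V = {[x20=x22]}: π^{-1}(V) = {x20, x22} ∉ τ ✗.
  V = {[x19=x21], [x20=x22]}: π^{-1}(V) = {x19, x20, x21, x22} ∉ τ ✗.
  V = {[x23]}: π^{-1}(V) = {x23} ∈ τ ✓.
  V = {[x19=x21], [x23]}: π^{-1}(V) = {x19, x21, x23} ∈ τ ✓.
  V = {[x20=x22], [x23]}: π^{-1}(V) = {x20, x22, x23} ∉ τ ✗.
  V = {[x19=x21], [x20=x22], [x23]}: π^{-1}(V) = {x19, x20, x21, x22, x23} ∈ τ ✓.
Open sets in the quotient: τ_Q = {{}, {[x23]}, {[x19=x21], [x23]}, {[x19=x21], [x20=x22], [x23]}} (4 elements).


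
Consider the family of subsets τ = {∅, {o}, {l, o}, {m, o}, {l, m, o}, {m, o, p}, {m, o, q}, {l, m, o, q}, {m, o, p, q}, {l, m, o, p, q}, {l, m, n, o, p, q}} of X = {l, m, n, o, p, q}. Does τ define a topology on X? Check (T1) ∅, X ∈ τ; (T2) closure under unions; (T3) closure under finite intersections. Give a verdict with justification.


τ is NOT a topology on X.

Axiom (T1): ∅ ∈ τ? Yes; X ∈ τ? Yes.
Axiom (T2/T3): check pairwise unions and intersections of members of τ.
Counterexample for (T2): {l, o} ∪ {m, o, p} = {l, m, o, p} ∉ τ. Therefore τ is NOT a topology.


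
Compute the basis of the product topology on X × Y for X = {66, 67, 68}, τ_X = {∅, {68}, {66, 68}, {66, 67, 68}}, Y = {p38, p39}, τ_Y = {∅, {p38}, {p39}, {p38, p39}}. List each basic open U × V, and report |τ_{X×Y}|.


Basis B = {∅ × ∅, {68} × {p38}, {68} × {p39}, {66, 68} × {p38}, {66, 68} × {p39}, {68} × {p38, p39}, {66, 67, 68} × {p38}, {66, 67, 68} × {p39}, {66, 68} × {p38, p39}, {66, 67, 68} × {p38, p39}}; |τ_{X×Y}| = 16.

Enumerate products U × V with U ∈ τ_X, V ∈ τ_Y (deduplicated):
  ∅ × ∅ = {} (∅)
  {68} × {p38} = {(68,p38)}
  {68} × {p39} = {(68,p39)}
  {66, 68} × {p38} = {(66,p38), (68,p38)}
  {66, 68} × {p39} = {(66,p39), (68,p39)}
  {68} × {p38, p39} = {(68,p38), (68,p39)}
  {66, 67, 68} × {p38} = {(66,p38), (67,p38), (68,p38)}
  {66, 67, 68} × {p39} = {(66,p39), (67,p39), (68,p39)}
  {66, 68} × {p38, p39} = {(66,p38), (66,p39), (68,p38), (68,p39)}
  {66, 67, 68} × {p38, p39} = {(66,p38), (66,p39), (67,p38), (67,p39), (68,p38), (68,p39)}
These 10 distinct sets form the basis B.
Close under arbitrary unions to get τ_{X×Y}; counting gives |τ_{X×Y}| = 16.


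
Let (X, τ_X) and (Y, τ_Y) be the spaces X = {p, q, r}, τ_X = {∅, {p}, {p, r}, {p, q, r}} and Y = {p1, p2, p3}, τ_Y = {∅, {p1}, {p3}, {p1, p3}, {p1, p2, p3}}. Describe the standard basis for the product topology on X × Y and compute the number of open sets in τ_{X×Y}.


Basis B = {∅ × ∅, {p} × {p1}, {p} × {p3}, {p} × {p1, p3}, {p, r} × {p1}, {p, r} × {p3}, {p} × {p1, p2, p3}, {p, q, r} × {p1}, {p, q, r} × {p3}, {p, r} × {p1, p3}, {p, r} × {p1, p2, p3}, {p, q, r} × {p1, p3}, {p, q, r} × {p1, p2, p3}}; |τ_{X×Y}| = 30.

Enumerate products U × V with U ∈ τ_X, V ∈ τ_Y (deduplicated):
  ∅ × ∅ = {} (∅)
  {p} × {p1} = {(p,p1)}
  {p} × {p3} = {(p,p3)}
  {p} × {p1, p3} = {(p,p1), (p,p3)}
  {p, r} × {p1} = {(p,p1), (r,p1)}
  {p, r} × {p3} = {(p,p3), (r,p3)}
  {p} × {p1, p2, p3} = {(p,p1), (p,p2), (p,p3)}
  {p, q, r} × {p1} = {(p,p1), (q,p1), (r,p1)}
  {p, q, r} × {p3} = {(p,p3), (q,p3), (r,p3)}
  {p, r} × {p1, p3} = {(p,p1), (p,p3), (r,p1), (r,p3)}
  {p, r} × {p1, p2, p3} = {(p,p1), (p,p2), (p,p3), (r,p1), (r,p2), (r,p3)}
  {p, q, r} × {p1, p3} = {(p,p1), (p,p3), (q,p1), (q,p3), (r,p1), (r,p3)}
  {p, q, r} × {p1, p2, p3} = {(p,p1), (p,p2), (p,p3), (q,p1), (q,p2), (q,p3), (r,p1), (r,p2), (r,p3)}
These 13 distinct sets form the basis B.
Close under arbitrary unions to get τ_{X×Y}; counting gives |τ_{X×Y}| = 30.


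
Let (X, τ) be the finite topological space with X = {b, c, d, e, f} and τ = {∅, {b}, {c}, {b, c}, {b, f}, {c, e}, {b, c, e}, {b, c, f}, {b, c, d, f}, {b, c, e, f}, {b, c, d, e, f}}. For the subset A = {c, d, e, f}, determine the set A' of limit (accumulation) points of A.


A' = {d, e}

For each x ∈ X, list the open sets U ∈ τ with x ∈ U, then check whether U ∩ (A ∖ {x}) ≠ ∅ for every such U.
  x = b: open {b} ∋ x has {b} ∩ (A ∖ {b}) = ∅, so x is NOT a limit point.
  x = c: open {c} ∋ x has {c} ∩ (A ∖ {c}) = ∅, so x is NOT a limit point.
  x = d: opens ∋ x are {b, c, d, f}, {b, c, d, e, f}; each meets A ∖ {d}, so x IS a limit point.
  x = e: opens ∋ x are {c, e}, {b, c, e}, {b, c, e, f}, {b, c, d, e, f}; each meets A ∖ {e}, so x IS a limit point.
  x = f: open {b, f} ∋ x has {b, f} ∩ (A ∖ {f}) = ∅, so x is NOT a limit point.
Collecting: A' = {d, e}.


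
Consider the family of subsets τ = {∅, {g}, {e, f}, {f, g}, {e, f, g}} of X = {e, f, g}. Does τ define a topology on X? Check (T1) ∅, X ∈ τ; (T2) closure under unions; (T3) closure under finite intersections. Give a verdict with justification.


τ is NOT a topology on X.

Axiom (T1): ∅ ∈ τ? Yes; X ∈ τ? Yes.
Axiom (T2/T3): check pairwise unions and intersections of members of τ.
Counterexample for (T3): {e, f} ∩ {f, g} = {f} ∉ τ. Therefore τ is NOT a topology.


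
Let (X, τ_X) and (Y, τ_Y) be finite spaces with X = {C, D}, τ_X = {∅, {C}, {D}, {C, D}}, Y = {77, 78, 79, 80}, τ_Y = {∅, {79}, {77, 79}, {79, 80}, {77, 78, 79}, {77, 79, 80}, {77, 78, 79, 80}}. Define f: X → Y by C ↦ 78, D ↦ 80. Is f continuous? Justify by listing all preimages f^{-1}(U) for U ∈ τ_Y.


f IS continuous.

Compute f^{-1}(U) for each U ∈ τ_Y:
  U = ∅: f^{-1}(U) = ∅ ∈ τ_X ✓.
  U = {79}: f^{-1}(U) = ∅ ∈ τ_X ✓.
  U = {77, 79}: f^{-1}(U) = ∅ ∈ τ_X ✓.
  U = {79, 80}: f^{-1}(U) = {D} ∈ τ_X ✓.
  U = {77, 78, 79}: f^{-1}(U) = {C} ∈ τ_X ✓.
  U = {77, 79, 80}: f^{-1}(U) = {D} ∈ τ_X ✓.
  U = {77, 78, 79, 80}: f^{-1}(U) = {C, D} ∈ τ_X ✓.
Every preimage lies in τ_X, so f IS continuous.


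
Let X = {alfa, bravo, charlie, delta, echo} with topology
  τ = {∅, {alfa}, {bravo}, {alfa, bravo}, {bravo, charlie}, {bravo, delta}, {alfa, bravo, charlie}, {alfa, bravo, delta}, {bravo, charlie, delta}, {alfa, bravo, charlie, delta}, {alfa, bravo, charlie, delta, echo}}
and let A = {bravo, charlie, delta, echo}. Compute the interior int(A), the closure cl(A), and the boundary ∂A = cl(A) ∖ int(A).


int(A) = {bravo, charlie, delta}, cl(A) = {bravo, charlie, delta, echo}, ∂A = {echo}.

Closed sets in (X, τ) are complements of opens:
  closed(X, τ) = {∅, {echo}, {alfa, echo}, {charlie, echo}, {delta, echo}, {alfa, charlie, echo}, {alfa, delta, echo}, {charlie, delta, echo}, {alfa, charlie, delta, echo}, {bravo, charlie, delta, echo}, {alfa, bravo, charlie, delta, echo}}.
int(A) = ⋃ {U ∈ τ : U ⊆ A}. Opens contained in A: ∅, {bravo}, {bravo, charlie}, {bravo, delta}, {bravo, charlie, delta}.
Taking the union of these: int(A) = {bravo, charlie, delta}.
cl(A) = ⋂ {C closed : A ⊆ C}. Closed sets containing A: {bravo, charlie, delta, echo}, {alfa, bravo, charlie, delta, echo}.
Intersecting these: cl(A) = {bravo, charlie, delta, echo}.
∂A = cl(A) ∖ int(A) = {bravo, charlie, delta, echo} ∖ {bravo, charlie, delta} = {echo}.


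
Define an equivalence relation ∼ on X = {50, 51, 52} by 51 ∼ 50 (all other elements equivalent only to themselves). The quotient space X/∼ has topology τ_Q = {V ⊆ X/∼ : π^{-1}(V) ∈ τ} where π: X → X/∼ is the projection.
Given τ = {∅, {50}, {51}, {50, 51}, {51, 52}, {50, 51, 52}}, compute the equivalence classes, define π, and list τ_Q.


X/∼ = {[50=51], [52]}; |τ_Q| = 3.

Equivalence classes: [50=51], [52].
Quotient map π: X → X/∼ sends 50 ↦ [50=51], 51 ↦ [50=51], 52 ↦ [52].
For each subset V ⊆ X/∼, compute π^{-1}(V) ⊆ X and check whether π^{-1}(V) ∈ τ. V is open in τ_Q iff π^{-1}(V) ∈ τ.
  V = {}: π^{-1}(V) = ∅ ∈ τ ✓.
  V = {[50=51]}: π^{-1}(V) = {50, 51} ∈ τ ✓.
  V = {[52]}: π^{-1}(V) = {52} ∉ τ ✗.
  V = {[50=51], [52]}: π^{-1}(V) = {50, 51, 52} ∈ τ ✓.
Open sets in the quotient: τ_Q = {{}, {[50=51]}, {[50=51], [52]}} (3 elements).


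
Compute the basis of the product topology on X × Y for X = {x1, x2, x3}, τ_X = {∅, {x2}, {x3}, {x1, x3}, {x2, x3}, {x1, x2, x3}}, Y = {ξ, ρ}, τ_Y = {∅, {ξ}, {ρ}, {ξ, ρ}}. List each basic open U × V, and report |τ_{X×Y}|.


Basis B = {∅ × ∅, {x2} × {ξ}, {x2} × {ρ}, {x3} × {ξ}, {x3} × {ρ}, {x1, x3} × {ξ}, {x1, x3} × {ρ}, {x2} × {ξ, ρ}, {x2, x3} × {ξ}, {x2, x3} × {ρ}, {x3} × {ξ, ρ}, {x1, x2, x3} × {ξ}, {x1, x2, x3} × {ρ}, {x1, x3} × {ξ, ρ}, {x2, x3} × {ξ, ρ}, {x1, x2, x3} × {ξ, ρ}}; |τ_{X×Y}| = 36.

Enumerate products U × V with U ∈ τ_X, V ∈ τ_Y (deduplicated):
  ∅ × ∅ = {} (∅)
  {x2} × {ξ} = {(x2,ξ)}
  {x2} × {ρ} = {(x2,ρ)}
  {x3} × {ξ} = {(x3,ξ)}
  {x3} × {ρ} = {(x3,ρ)}
  {x1, x3} × {ξ} = {(x1,ξ), (x3,ξ)}
  {x1, x3} × {ρ} = {(x1,ρ), (x3,ρ)}
  {x2} × {ξ, ρ} = {(x2,ξ), (x2,ρ)}
  {x2, x3} × {ξ} = {(x2,ξ), (x3,ξ)}
  {x2, x3} × {ρ} = {(x2,ρ), (x3,ρ)}
  {x3} × {ξ, ρ} = {(x3,ξ), (x3,ρ)}
  {x1, x2, x3} × {ξ} = {(x1,ξ), (x2,ξ), (x3,ξ)}
  {x1, x2, x3} × {ρ} = {(x1,ρ), (x2,ρ), (x3,ρ)}
  {x1, x3} × {ξ, ρ} = {(x1,ξ), (x1,ρ), (x3,ξ), (x3,ρ)}
  {x2, x3} × {ξ, ρ} = {(x2,ξ), (x2,ρ), (x3,ξ), (x3,ρ)}
  {x1, x2, x3} × {ξ, ρ} = {(x1,ξ), (x1,ρ), (x2,ξ), (x2,ρ), (x3,ξ), (x3,ρ)}
These 16 distinct sets form the basis B.
Close under arbitrary unions to get τ_{X×Y}; counting gives |τ_{X×Y}| = 36.


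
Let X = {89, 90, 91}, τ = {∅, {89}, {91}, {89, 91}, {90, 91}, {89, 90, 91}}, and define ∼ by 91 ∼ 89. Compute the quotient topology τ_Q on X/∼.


X/∼ = {[89=91], [90]}; |τ_Q| = 3.

Equivalence classes: [89=91], [90].
Quotient map π: X → X/∼ sends 89 ↦ [89=91], 90 ↦ [90], 91 ↦ [89=91].
For each subset V ⊆ X/∼, compute π^{-1}(V) ⊆ X and check whether π^{-1}(V) ∈ τ. V is open in τ_Q iff π^{-1}(V) ∈ τ.
  V = {}: π^{-1}(V) = ∅ ∈ τ ✓.
  V = {[89=91]}: π^{-1}(V) = {89, 91} ∈ τ ✓.
  V = {[90]}: π^{-1}(V) = {90} ∉ τ ✗.
  V = {[89=91], [90]}: π^{-1}(V) = {89, 90, 91} ∈ τ ✓.
Open sets in the quotient: τ_Q = {{}, {[89=91]}, {[89=91], [90]}} (3 elements).


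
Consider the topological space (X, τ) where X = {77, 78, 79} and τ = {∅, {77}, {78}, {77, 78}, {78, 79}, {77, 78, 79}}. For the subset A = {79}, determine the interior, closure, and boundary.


int(A) = ∅, cl(A) = {79}, ∂A = {79}.

Closed sets in (X, τ) are complements of opens:
  closed(X, τ) = {∅, {77}, {79}, {77, 79}, {78, 79}, {77, 78, 79}}.
int(A) = ⋃ {U ∈ τ : U ⊆ A}. Opens contained in A: ∅.
Taking the union of these: int(A) = ∅.
cl(A) = ⋂ {C closed : A ⊆ C}. Closed sets containing A: {79}, {77, 79}, {78, 79}, {77, 78, 79}.
Intersecting these: cl(A) = {79}.
∂A = cl(A) ∖ int(A) = {79} ∖ ∅ = {79}.


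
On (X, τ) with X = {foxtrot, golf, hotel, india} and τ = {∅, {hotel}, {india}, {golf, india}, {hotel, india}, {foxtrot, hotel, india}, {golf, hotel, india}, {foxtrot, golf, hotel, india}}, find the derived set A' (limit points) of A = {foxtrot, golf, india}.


A' = {foxtrot, golf}

For each x ∈ X, list the open sets U ∈ τ with x ∈ U, then check whether U ∩ (A ∖ {x}) ≠ ∅ for every such U.
  x = foxtrot: opens ∋ x are {foxtrot, hotel, india}, {foxtrot, golf, hotel, india}; each meets A ∖ {foxtrot}, so x IS a limit point.
  x = golf: opens ∋ x are {golf, india}, {golf, hotel, india}, {foxtrot, golf, hotel, india}; each meets A ∖ {golf}, so x IS a limit point.
  x = hotel: open {hotel} ∋ x has {hotel} ∩ (A ∖ {hotel}) = ∅, so x is NOT a limit point.
  x = india: open {india} ∋ x has {india} ∩ (A ∖ {india}) = ∅, so x is NOT a limit point.
Collecting: A' = {foxtrot, golf}.


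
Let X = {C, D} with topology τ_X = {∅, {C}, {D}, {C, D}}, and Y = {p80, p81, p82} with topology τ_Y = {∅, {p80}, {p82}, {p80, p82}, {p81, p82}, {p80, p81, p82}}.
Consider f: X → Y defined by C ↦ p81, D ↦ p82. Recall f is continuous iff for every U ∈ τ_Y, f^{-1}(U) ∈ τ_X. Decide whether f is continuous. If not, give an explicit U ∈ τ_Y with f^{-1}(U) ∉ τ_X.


f IS continuous.

Compute f^{-1}(U) for each U ∈ τ_Y:
  U = ∅: f^{-1}(U) = ∅ ∈ τ_X ✓.
  U = {p80}: f^{-1}(U) = ∅ ∈ τ_X ✓.
  U = {p82}: f^{-1}(U) = {D} ∈ τ_X ✓.
  U = {p80, p82}: f^{-1}(U) = {D} ∈ τ_X ✓.
  U = {p81, p82}: f^{-1}(U) = {C, D} ∈ τ_X ✓.
  U = {p80, p81, p82}: f^{-1}(U) = {C, D} ∈ τ_X ✓.
Every preimage lies in τ_X, so f IS continuous.


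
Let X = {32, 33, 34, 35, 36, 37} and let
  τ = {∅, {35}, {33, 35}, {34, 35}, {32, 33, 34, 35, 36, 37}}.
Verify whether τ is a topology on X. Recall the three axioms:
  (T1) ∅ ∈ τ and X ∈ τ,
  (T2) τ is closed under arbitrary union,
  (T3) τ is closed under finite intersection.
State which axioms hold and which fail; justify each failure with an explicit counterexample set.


τ is NOT a topology on X.

Axiom (T1): ∅ ∈ τ? Yes; X ∈ τ? Yes.
Axiom (T2/T3): check pairwise unions and intersections of members of τ.
Counterexample for (T2): {33, 35} ∪ {34, 35} = {33, 34, 35} ∉ τ. Therefore τ is NOT a topology.


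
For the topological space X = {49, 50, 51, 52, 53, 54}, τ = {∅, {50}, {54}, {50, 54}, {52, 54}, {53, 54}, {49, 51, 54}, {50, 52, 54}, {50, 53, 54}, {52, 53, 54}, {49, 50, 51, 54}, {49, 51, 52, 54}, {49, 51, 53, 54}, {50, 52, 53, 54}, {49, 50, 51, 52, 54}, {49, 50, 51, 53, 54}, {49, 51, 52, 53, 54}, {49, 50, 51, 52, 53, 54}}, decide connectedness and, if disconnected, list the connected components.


(X, τ) is disconnected; components = [{50}, {49, 51, 52, 53, 54}].

Find clopen sets (U ∈ τ with X ∖ U ∈ τ):
  U = ∅, X ∖ U = {49, 50, 51, 52, 53, 54} — both open, so U is clopen.
  U = {50}, X ∖ U = {49, 51, 52, 53, 54} — both open, so U is clopen.
  U = {49, 51, 52, 53, 54}, X ∖ U = {50} — both open, so U is clopen.
  U = {49, 50, 51, 52, 53, 54}, X ∖ U = ∅ — both open, so U is clopen.
Nontrivial clopen(s) exist: e.g. {50}. So (X, τ) is disconnected.
Compute connected components by grouping points that agree on all clopens:
  component: {50}
  component: {49, 51, 52, 53, 54}


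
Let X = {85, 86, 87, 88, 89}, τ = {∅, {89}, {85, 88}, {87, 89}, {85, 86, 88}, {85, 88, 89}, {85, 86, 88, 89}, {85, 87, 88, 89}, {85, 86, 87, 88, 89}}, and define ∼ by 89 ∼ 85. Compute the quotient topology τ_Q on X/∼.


X/∼ = {[85=89], [86], [87], [88]}; |τ_Q| = 5.

Equivalence classes: [85=89], [86], [87], [88].
Quotient map π: X → X/∼ sends 85 ↦ [85=89], 86 ↦ [86], 87 ↦ [87], 88 ↦ [88], 89 ↦ [85=89].
For each subset V ⊆ X/∼, compute π^{-1}(V) ⊆ X and check whether π^{-1}(V) ∈ τ. V is open in τ_Q iff π^{-1}(V) ∈ τ.
  V = {}: π^{-1}(V) = ∅ ∈ τ ✓.
  V = {[85=89]}: π^{-1}(V) = {85, 89} ∉ τ ✗.
  V = {[86]}: π^{-1}(V) = {86} ∉ τ ✗.
  V = {[85=89], [86]}: π^{-1}(V) = {85, 86, 89} ∉ τ ✗.
  V = {[87]}: π^{-1}(V) = {87} ∉ τ ✗.
  V = {[85=89], [87]}: π^{-1}(V) = {85, 87, 89} ∉ τ ✗.
  V = {[86], [87]}: π^{-1}(V) = {86, 87} ∉ τ ✗.
  V = {[85=89], [86], [87]}: π^{-1}(V) = {85, 86, 87, 89} ∉ τ ✗.
  V = {[88]}: π^{-1}(V) = {88} ∉ τ ✗.
  V = {[85=89], [88]}: π^{-1}(V) = {85, 88, 89} ∈ τ ✓.
  V = {[86], [88]}: π^{-1}(V) = {86, 88} ∉ τ ✗.
  V = {[85=89], [86], [88]}: π^{-1}(V) = {85, 86, 88, 89} ∈ τ ✓.
  V = {[87], [88]}: π^{-1}(V) = {87, 88} ∉ τ ✗.
  V = {[85=89], [87], [88]}: π^{-1}(V) = {85, 87, 88, 89} ∈ τ ✓.
  V = {[86], [87], [88]}: π^{-1}(V) = {86, 87, 88} ∉ τ ✗.
  V = {[85=89], [86], [87], [88]}: π^{-1}(V) = {85, 86, 87, 88, 89} ∈ τ ✓.
Open sets in the quotient: τ_Q = {{}, {[85=89], [88]}, {[85=89], [86], [88]}, {[85=89], [87], [88]}, {[85=89], [86], [87], [88]}} (5 elements).


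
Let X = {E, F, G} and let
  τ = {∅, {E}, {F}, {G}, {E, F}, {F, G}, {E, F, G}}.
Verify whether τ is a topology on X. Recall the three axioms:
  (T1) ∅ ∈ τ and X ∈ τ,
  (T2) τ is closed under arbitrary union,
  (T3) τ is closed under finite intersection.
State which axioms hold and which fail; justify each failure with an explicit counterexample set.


τ is NOT a topology on X.

Axiom (T1): ∅ ∈ τ? Yes; X ∈ τ? Yes.
Axiom (T2/T3): check pairwise unions and intersections of members of τ.
Counterexample for (T2): {E} ∪ {G} = {E, G} ∉ τ. Therefore τ is NOT a topology.
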